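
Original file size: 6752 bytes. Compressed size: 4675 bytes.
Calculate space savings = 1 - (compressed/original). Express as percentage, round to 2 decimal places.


ratio = compressed/original = 4675/6752 = 0.692387
savings = 1 - ratio = 1 - 0.692387 = 0.307613
as a percentage: 0.307613 * 100 = 30.76%

Space savings = 1 - 4675/6752 = 30.76%


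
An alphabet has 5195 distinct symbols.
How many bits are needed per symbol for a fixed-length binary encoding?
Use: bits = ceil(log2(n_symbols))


log2(5195) = 12.3429
Bracket: 2^12 = 4096 < 5195 <= 2^13 = 8192
So ceil(log2(5195)) = 13

bits = ceil(log2(5195)) = ceil(12.3429) = 13 bits


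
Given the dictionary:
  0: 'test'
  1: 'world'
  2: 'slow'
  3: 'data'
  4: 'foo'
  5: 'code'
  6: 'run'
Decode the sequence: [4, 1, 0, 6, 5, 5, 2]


Look up each index in the dictionary:
  4 -> 'foo'
  1 -> 'world'
  0 -> 'test'
  6 -> 'run'
  5 -> 'code'
  5 -> 'code'
  2 -> 'slow'

Decoded: "foo world test run code code slow"


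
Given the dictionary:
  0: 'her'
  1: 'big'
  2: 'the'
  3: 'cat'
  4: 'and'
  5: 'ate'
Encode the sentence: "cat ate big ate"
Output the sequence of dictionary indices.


Look up each word in the dictionary:
  'cat' -> 3
  'ate' -> 5
  'big' -> 1
  'ate' -> 5

Encoded: [3, 5, 1, 5]


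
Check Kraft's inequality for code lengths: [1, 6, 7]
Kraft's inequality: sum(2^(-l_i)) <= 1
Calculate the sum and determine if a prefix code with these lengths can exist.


Sum = 2^(-1) + 2^(-6) + 2^(-7)
    = 0.5 + 0.015625 + 0.0078125
    = 67/128 = 0.5234375
Since 0.5234375 <= 1, Kraft's inequality IS satisfied.
A prefix code with these lengths CAN exist.

Kraft sum = 0.5234375. Satisfied.


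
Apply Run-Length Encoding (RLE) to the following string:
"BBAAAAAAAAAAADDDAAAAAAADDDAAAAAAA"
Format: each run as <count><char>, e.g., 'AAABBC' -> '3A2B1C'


Scanning runs left to right:
  i=0: run of 'B' x 2 -> '2B'
  i=2: run of 'A' x 11 -> '11A'
  i=13: run of 'D' x 3 -> '3D'
  i=16: run of 'A' x 7 -> '7A'
  i=23: run of 'D' x 3 -> '3D'
  i=26: run of 'A' x 7 -> '7A'

RLE = 2B11A3D7A3D7A


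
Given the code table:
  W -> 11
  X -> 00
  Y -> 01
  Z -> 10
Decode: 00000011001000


Decoding:
00 -> X
00 -> X
00 -> X
11 -> W
00 -> X
10 -> Z
00 -> X


Result: XXXWXZX


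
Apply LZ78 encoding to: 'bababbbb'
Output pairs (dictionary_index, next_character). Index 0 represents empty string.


LZ78 encoding steps:
Dictionary: {0: ''}
Step 1: w='' (idx 0), next='b' -> output (0, 'b'), add 'b' as idx 1
Step 2: w='' (idx 0), next='a' -> output (0, 'a'), add 'a' as idx 2
Step 3: w='b' (idx 1), next='a' -> output (1, 'a'), add 'ba' as idx 3
Step 4: w='b' (idx 1), next='b' -> output (1, 'b'), add 'bb' as idx 4
Step 5: w='bb' (idx 4), end of input -> output (4, '')


Encoded: [(0, 'b'), (0, 'a'), (1, 'a'), (1, 'b'), (4, '')]


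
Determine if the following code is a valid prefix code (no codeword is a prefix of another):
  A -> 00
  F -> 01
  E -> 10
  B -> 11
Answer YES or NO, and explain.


Checking each pair (does one codeword prefix another?):
  A='00' vs F='01': no prefix
  A='00' vs E='10': no prefix
  A='00' vs B='11': no prefix
  F='01' vs A='00': no prefix
  F='01' vs E='10': no prefix
  F='01' vs B='11': no prefix
  E='10' vs A='00': no prefix
  E='10' vs F='01': no prefix
  E='10' vs B='11': no prefix
  B='11' vs A='00': no prefix
  B='11' vs F='01': no prefix
  B='11' vs E='10': no prefix
No violation found over all pairs.

YES -- this is a valid prefix code. No codeword is a prefix of any other codeword.


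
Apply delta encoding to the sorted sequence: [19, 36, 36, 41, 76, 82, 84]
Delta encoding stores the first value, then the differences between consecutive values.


First value: 19
Deltas:
  36 - 19 = 17
  36 - 36 = 0
  41 - 36 = 5
  76 - 41 = 35
  82 - 76 = 6
  84 - 82 = 2


Delta encoded: [19, 17, 0, 5, 35, 6, 2]


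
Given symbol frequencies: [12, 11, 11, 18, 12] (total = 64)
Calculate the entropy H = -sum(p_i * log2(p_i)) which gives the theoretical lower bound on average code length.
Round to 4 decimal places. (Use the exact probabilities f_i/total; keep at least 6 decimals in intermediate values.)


Per-symbol terms -p_i * log2(p_i) with p_i = f_i/64:
  p = 12/64 = 0.187500: log2(p) = -2.415037, -p*log2(p) = 0.452820
  p = 11/64 = 0.171875: log2(p) = -2.540568, -p*log2(p) = 0.436660
  p = 11/64 = 0.171875: log2(p) = -2.540568, -p*log2(p) = 0.436660
  p = 18/64 = 0.281250: log2(p) = -1.830075, -p*log2(p) = 0.514709
  p = 12/64 = 0.187500: log2(p) = -2.415037, -p*log2(p) = 0.452820
H = 0.452820 + 0.436660 + 0.436660 + 0.514709 + 0.452820 = 2.293669

H = 2.2937 bits/symbol


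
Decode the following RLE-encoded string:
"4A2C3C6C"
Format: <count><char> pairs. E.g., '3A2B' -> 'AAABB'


Expanding each <count><char> pair:
  4A -> 'AAAA'
  2C -> 'CC'
  3C -> 'CCC'
  6C -> 'CCCCCC'

Decoded = AAAACCCCCCCCCCC


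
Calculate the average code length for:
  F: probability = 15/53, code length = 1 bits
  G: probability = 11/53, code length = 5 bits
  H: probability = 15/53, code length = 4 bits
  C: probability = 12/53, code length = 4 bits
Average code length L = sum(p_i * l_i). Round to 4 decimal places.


Weighted contributions p_i * l_i:
  F: (15/53) * 1 = 15/53
  G: (11/53) * 5 = 55/53
  H: (15/53) * 4 = 60/53
  C: (12/53) * 4 = 48/53
Sum = (15 + 55 + 60 + 48)/53 = 178/53

L = 178/53 = 3.3585 bits/symbol


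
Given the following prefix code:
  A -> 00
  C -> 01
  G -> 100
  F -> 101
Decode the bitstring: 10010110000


Decoding step by step:
Bits 100 -> G
Bits 101 -> F
Bits 100 -> G
Bits 00 -> A


Decoded message: GFGA


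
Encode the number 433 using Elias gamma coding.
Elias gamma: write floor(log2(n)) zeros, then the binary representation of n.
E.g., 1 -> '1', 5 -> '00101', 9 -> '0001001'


num_bits = floor(log2(433)) + 1 = 9
leading_zeros = num_bits - 1 = 8
binary(433) = 110110001

Elias gamma(433) = '00000000' + '110110001' = 00000000110110001 (17 bits)


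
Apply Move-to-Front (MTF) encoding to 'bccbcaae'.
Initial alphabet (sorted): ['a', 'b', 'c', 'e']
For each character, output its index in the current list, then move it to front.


MTF encoding:
'b': index 1 in ['a', 'b', 'c', 'e'] -> ['b', 'a', 'c', 'e']
'c': index 2 in ['b', 'a', 'c', 'e'] -> ['c', 'b', 'a', 'e']
'c': index 0 in ['c', 'b', 'a', 'e'] -> ['c', 'b', 'a', 'e']
'b': index 1 in ['c', 'b', 'a', 'e'] -> ['b', 'c', 'a', 'e']
'c': index 1 in ['b', 'c', 'a', 'e'] -> ['c', 'b', 'a', 'e']
'a': index 2 in ['c', 'b', 'a', 'e'] -> ['a', 'c', 'b', 'e']
'a': index 0 in ['a', 'c', 'b', 'e'] -> ['a', 'c', 'b', 'e']
'e': index 3 in ['a', 'c', 'b', 'e'] -> ['e', 'a', 'c', 'b']


Output: [1, 2, 0, 1, 1, 2, 0, 3]


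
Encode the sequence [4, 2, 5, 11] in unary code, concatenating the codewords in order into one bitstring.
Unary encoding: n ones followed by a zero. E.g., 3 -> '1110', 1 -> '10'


Encode each number as n ones followed by a terminating 0:
  4 -> 11110 (5 bits)
  2 -> 110 (3 bits)
  5 -> 111110 (6 bits)
  11 -> 111111111110 (12 bits)
Total length = 5 + 3 + 6 + 12 = 26 bits.

Unary([4, 2, 5, 11]) = 11110110111110111111111110 (26 bits)


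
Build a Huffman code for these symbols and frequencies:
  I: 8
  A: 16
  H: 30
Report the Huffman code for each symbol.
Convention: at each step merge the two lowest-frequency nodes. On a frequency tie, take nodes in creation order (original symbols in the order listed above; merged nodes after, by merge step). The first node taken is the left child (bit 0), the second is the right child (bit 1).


Huffman tree construction:
Step 1: Merge I(8) + A(16) = 24
Step 2: Merge (I+A)(24) + H(30) = 54
Read each symbol's code off the tree from the root (left child = 0, right child = 1).

Codes:
  I: 00 (length 2)
  A: 01 (length 2)
  H: 1 (length 1)
Average code length: 78/54 = 1.4444 bits/symbol


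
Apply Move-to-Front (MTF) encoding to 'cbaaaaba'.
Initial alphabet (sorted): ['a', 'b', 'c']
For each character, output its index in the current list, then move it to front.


MTF encoding:
'c': index 2 in ['a', 'b', 'c'] -> ['c', 'a', 'b']
'b': index 2 in ['c', 'a', 'b'] -> ['b', 'c', 'a']
'a': index 2 in ['b', 'c', 'a'] -> ['a', 'b', 'c']
'a': index 0 in ['a', 'b', 'c'] -> ['a', 'b', 'c']
'a': index 0 in ['a', 'b', 'c'] -> ['a', 'b', 'c']
'a': index 0 in ['a', 'b', 'c'] -> ['a', 'b', 'c']
'b': index 1 in ['a', 'b', 'c'] -> ['b', 'a', 'c']
'a': index 1 in ['b', 'a', 'c'] -> ['a', 'b', 'c']


Output: [2, 2, 2, 0, 0, 0, 1, 1]


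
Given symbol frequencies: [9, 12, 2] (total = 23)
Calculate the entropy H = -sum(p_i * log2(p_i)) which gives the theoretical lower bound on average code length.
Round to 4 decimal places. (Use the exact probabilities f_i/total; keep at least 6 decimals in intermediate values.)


Per-symbol terms -p_i * log2(p_i) with p_i = f_i/23:
  p = 9/23 = 0.391304: log2(p) = -1.353637, -p*log2(p) = 0.529684
  p = 12/23 = 0.521739: log2(p) = -0.938599, -p*log2(p) = 0.489704
  p = 2/23 = 0.086957: log2(p) = -3.523562, -p*log2(p) = 0.306397
H = 0.529684 + 0.489704 + 0.306397 = 1.325785

H = 1.3258 bits/symbol


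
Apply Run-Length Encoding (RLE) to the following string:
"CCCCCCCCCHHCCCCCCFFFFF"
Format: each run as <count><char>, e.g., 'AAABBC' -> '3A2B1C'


Scanning runs left to right:
  i=0: run of 'C' x 9 -> '9C'
  i=9: run of 'H' x 2 -> '2H'
  i=11: run of 'C' x 6 -> '6C'
  i=17: run of 'F' x 5 -> '5F'

RLE = 9C2H6C5F


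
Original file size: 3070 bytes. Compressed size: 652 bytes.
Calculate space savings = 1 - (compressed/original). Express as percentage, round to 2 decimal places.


ratio = compressed/original = 652/3070 = 0.212378
savings = 1 - ratio = 1 - 0.212378 = 0.787622
as a percentage: 0.787622 * 100 = 78.76%

Space savings = 1 - 652/3070 = 78.76%


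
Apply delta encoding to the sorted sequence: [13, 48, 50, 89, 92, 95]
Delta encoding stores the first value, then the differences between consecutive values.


First value: 13
Deltas:
  48 - 13 = 35
  50 - 48 = 2
  89 - 50 = 39
  92 - 89 = 3
  95 - 92 = 3


Delta encoded: [13, 35, 2, 39, 3, 3]


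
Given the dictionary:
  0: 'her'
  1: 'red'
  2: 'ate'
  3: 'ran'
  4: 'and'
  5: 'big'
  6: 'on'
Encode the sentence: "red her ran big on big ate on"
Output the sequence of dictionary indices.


Look up each word in the dictionary:
  'red' -> 1
  'her' -> 0
  'ran' -> 3
  'big' -> 5
  'on' -> 6
  'big' -> 5
  'ate' -> 2
  'on' -> 6

Encoded: [1, 0, 3, 5, 6, 5, 2, 6]


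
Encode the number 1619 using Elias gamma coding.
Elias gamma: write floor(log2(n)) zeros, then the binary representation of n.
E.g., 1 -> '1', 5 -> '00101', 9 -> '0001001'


num_bits = floor(log2(1619)) + 1 = 11
leading_zeros = num_bits - 1 = 10
binary(1619) = 11001010011

Elias gamma(1619) = '0000000000' + '11001010011' = 000000000011001010011 (21 bits)


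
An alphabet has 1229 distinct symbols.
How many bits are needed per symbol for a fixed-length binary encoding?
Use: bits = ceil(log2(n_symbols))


log2(1229) = 10.2633
Bracket: 2^10 = 1024 < 1229 <= 2^11 = 2048
So ceil(log2(1229)) = 11

bits = ceil(log2(1229)) = ceil(10.2633) = 11 bits


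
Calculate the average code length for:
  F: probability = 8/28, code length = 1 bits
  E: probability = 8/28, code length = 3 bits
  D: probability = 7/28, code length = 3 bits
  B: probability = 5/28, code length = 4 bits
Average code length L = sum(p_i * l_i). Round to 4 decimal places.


Weighted contributions p_i * l_i:
  F: (8/28) * 1 = 8/28
  E: (8/28) * 3 = 24/28
  D: (7/28) * 3 = 21/28
  B: (5/28) * 4 = 20/28
Sum = (8 + 24 + 21 + 20)/28 = 73/28

L = 73/28 = 2.6071 bits/symbol


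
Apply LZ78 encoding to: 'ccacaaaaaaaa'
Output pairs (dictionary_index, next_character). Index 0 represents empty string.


LZ78 encoding steps:
Dictionary: {0: ''}
Step 1: w='' (idx 0), next='c' -> output (0, 'c'), add 'c' as idx 1
Step 2: w='c' (idx 1), next='a' -> output (1, 'a'), add 'ca' as idx 2
Step 3: w='ca' (idx 2), next='a' -> output (2, 'a'), add 'caa' as idx 3
Step 4: w='' (idx 0), next='a' -> output (0, 'a'), add 'a' as idx 4
Step 5: w='a' (idx 4), next='a' -> output (4, 'a'), add 'aa' as idx 5
Step 6: w='aa' (idx 5), next='a' -> output (5, 'a'), add 'aaa' as idx 6


Encoded: [(0, 'c'), (1, 'a'), (2, 'a'), (0, 'a'), (4, 'a'), (5, 'a')]


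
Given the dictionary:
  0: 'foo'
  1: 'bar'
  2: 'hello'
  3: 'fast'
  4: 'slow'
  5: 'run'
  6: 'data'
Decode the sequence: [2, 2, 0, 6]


Look up each index in the dictionary:
  2 -> 'hello'
  2 -> 'hello'
  0 -> 'foo'
  6 -> 'data'

Decoded: "hello hello foo data"


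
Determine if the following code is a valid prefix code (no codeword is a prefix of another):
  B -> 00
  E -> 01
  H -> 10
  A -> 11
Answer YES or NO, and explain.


Checking each pair (does one codeword prefix another?):
  B='00' vs E='01': no prefix
  B='00' vs H='10': no prefix
  B='00' vs A='11': no prefix
  E='01' vs B='00': no prefix
  E='01' vs H='10': no prefix
  E='01' vs A='11': no prefix
  H='10' vs B='00': no prefix
  H='10' vs E='01': no prefix
  H='10' vs A='11': no prefix
  A='11' vs B='00': no prefix
  A='11' vs E='01': no prefix
  A='11' vs H='10': no prefix
No violation found over all pairs.

YES -- this is a valid prefix code. No codeword is a prefix of any other codeword.


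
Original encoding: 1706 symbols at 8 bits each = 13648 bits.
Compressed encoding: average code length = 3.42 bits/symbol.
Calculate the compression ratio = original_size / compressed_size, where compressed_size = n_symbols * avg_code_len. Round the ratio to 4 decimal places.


original_size = n_symbols * orig_bits = 1706 * 8 = 13648 bits
compressed_size = n_symbols * avg_code_len = 1706 * 3.42 = 5834.52 bits
ratio = original_size / compressed_size = 13648 / 5834.52 = 2.3392

Compression ratio = 2.3392


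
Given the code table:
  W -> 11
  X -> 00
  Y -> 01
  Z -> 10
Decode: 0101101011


Decoding:
01 -> Y
01 -> Y
10 -> Z
10 -> Z
11 -> W


Result: YYZZW


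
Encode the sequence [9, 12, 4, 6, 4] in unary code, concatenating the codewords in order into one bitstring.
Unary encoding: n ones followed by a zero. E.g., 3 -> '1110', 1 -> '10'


Encode each number as n ones followed by a terminating 0:
  9 -> 1111111110 (10 bits)
  12 -> 1111111111110 (13 bits)
  4 -> 11110 (5 bits)
  6 -> 1111110 (7 bits)
  4 -> 11110 (5 bits)
Total length = 10 + 13 + 5 + 7 + 5 = 40 bits.

Unary([9, 12, 4, 6, 4]) = 1111111110111111111111011110111111011110 (40 bits)


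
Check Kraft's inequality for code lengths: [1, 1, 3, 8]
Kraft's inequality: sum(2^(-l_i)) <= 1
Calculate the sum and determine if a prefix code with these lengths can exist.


Sum = 2^(-1) + 2^(-1) + 2^(-3) + 2^(-8)
    = 0.5 + 0.5 + 0.125 + 0.00390625
    = 289/256 = 1.12890625
Since 1.12890625 > 1, Kraft's inequality is NOT satisfied.
A prefix code with these lengths CANNOT exist.

Kraft sum = 1.12890625. Not satisfied.


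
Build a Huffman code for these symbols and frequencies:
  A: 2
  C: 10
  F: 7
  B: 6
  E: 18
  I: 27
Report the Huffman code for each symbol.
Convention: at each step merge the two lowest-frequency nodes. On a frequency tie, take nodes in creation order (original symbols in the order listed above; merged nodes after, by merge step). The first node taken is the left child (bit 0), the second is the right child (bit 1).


Huffman tree construction:
Step 1: Merge A(2) + B(6) = 8
Step 2: Merge F(7) + (A+B)(8) = 15
Step 3: Merge C(10) + (F+(A+B))(15) = 25
Step 4: Merge E(18) + (C+(F+(A+B)))(25) = 43
Step 5: Merge I(27) + (E+(C+(F+(A+B))))(43) = 70
Read each symbol's code off the tree from the root (left child = 0, right child = 1).

Codes:
  A: 11110 (length 5)
  C: 110 (length 3)
  F: 1110 (length 4)
  B: 11111 (length 5)
  E: 10 (length 2)
  I: 0 (length 1)
Average code length: 161/70 = 2.3000 bits/symbol


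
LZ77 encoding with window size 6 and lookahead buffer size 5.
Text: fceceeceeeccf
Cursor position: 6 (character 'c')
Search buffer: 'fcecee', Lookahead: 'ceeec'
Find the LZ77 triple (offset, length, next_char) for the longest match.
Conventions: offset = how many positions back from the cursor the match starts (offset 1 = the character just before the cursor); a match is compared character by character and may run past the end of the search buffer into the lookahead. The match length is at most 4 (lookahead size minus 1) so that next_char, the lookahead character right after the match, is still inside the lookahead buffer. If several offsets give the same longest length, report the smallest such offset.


Try each offset into the search buffer:
  offset=1 (pos 5, char 'e'): match length 0
  offset=2 (pos 4, char 'e'): match length 0
  offset=3 (pos 3, char 'c'): match length 3
  offset=4 (pos 2, char 'e'): match length 0
  offset=5 (pos 1, char 'c'): match length 2
  offset=6 (pos 0, char 'f'): match length 0
Longest match has length 3 at offset 3.
next_char = character at position 6 + 3 = 9 -> 'e'

Best match: offset=3, length=3 (matching 'cee' starting at position 3)
LZ77 triple: (3, 3, 'e')


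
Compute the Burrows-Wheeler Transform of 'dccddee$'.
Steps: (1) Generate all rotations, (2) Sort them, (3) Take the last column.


Rotations (sorted):
  0: $dccddee -> last char: e
  1: ccddee$d -> last char: d
  2: cddee$dc -> last char: c
  3: dccddee$ -> last char: $
  4: ddee$dcc -> last char: c
  5: dee$dccd -> last char: d
  6: e$dccdde -> last char: e
  7: ee$dccdd -> last char: d


BWT = edc$cded


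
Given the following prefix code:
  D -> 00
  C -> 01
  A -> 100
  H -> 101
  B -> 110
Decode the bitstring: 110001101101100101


Decoding step by step:
Bits 110 -> B
Bits 00 -> D
Bits 110 -> B
Bits 110 -> B
Bits 110 -> B
Bits 01 -> C
Bits 01 -> C


Decoded message: BDBBBCC


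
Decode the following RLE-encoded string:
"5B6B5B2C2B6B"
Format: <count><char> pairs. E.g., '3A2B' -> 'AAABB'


Expanding each <count><char> pair:
  5B -> 'BBBBB'
  6B -> 'BBBBBB'
  5B -> 'BBBBB'
  2C -> 'CC'
  2B -> 'BB'
  6B -> 'BBBBBB'

Decoded = BBBBBBBBBBBBBBBBCCBBBBBBBB


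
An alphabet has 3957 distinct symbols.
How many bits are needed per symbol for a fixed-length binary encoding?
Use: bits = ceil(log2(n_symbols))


log2(3957) = 11.9502
Bracket: 2^11 = 2048 < 3957 <= 2^12 = 4096
So ceil(log2(3957)) = 12

bits = ceil(log2(3957)) = ceil(11.9502) = 12 bits


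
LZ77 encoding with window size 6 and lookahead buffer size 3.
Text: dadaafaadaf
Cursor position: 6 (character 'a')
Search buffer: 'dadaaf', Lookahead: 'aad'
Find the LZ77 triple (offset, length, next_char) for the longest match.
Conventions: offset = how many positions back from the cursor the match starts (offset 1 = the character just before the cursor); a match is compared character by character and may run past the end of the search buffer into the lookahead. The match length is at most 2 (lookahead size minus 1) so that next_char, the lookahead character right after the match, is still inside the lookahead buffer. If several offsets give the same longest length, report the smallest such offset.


Try each offset into the search buffer:
  offset=1 (pos 5, char 'f'): match length 0
  offset=2 (pos 4, char 'a'): match length 1
  offset=3 (pos 3, char 'a'): match length 2
  offset=4 (pos 2, char 'd'): match length 0
  offset=5 (pos 1, char 'a'): match length 1
  offset=6 (pos 0, char 'd'): match length 0
Longest match has length 2 at offset 3.
next_char = character at position 6 + 2 = 8 -> 'd'

Best match: offset=3, length=2 (matching 'aa' starting at position 3)
LZ77 triple: (3, 2, 'd')


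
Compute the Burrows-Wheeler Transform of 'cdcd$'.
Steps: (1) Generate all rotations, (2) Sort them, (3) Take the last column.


Rotations (sorted):
  0: $cdcd -> last char: d
  1: cd$cd -> last char: d
  2: cdcd$ -> last char: $
  3: d$cdc -> last char: c
  4: dcd$c -> last char: c


BWT = dd$cc


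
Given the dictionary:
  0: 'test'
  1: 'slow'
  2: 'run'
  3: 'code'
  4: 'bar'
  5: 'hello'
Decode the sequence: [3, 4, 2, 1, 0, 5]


Look up each index in the dictionary:
  3 -> 'code'
  4 -> 'bar'
  2 -> 'run'
  1 -> 'slow'
  0 -> 'test'
  5 -> 'hello'

Decoded: "code bar run slow test hello"


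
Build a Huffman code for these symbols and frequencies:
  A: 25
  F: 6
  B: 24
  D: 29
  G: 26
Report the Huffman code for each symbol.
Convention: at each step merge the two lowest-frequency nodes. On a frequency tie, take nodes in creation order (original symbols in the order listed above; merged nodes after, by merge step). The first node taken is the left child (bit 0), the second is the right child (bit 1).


Huffman tree construction:
Step 1: Merge F(6) + B(24) = 30
Step 2: Merge A(25) + G(26) = 51
Step 3: Merge D(29) + (F+B)(30) = 59
Step 4: Merge (A+G)(51) + (D+(F+B))(59) = 110
Read each symbol's code off the tree from the root (left child = 0, right child = 1).

Codes:
  A: 00 (length 2)
  F: 110 (length 3)
  B: 111 (length 3)
  D: 10 (length 2)
  G: 01 (length 2)
Average code length: 250/110 = 2.2727 bits/symbol


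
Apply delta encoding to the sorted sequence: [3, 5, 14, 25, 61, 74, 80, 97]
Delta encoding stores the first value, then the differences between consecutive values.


First value: 3
Deltas:
  5 - 3 = 2
  14 - 5 = 9
  25 - 14 = 11
  61 - 25 = 36
  74 - 61 = 13
  80 - 74 = 6
  97 - 80 = 17


Delta encoded: [3, 2, 9, 11, 36, 13, 6, 17]


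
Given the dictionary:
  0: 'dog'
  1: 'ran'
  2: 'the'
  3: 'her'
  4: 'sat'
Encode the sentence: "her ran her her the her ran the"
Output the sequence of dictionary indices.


Look up each word in the dictionary:
  'her' -> 3
  'ran' -> 1
  'her' -> 3
  'her' -> 3
  'the' -> 2
  'her' -> 3
  'ran' -> 1
  'the' -> 2

Encoded: [3, 1, 3, 3, 2, 3, 1, 2]


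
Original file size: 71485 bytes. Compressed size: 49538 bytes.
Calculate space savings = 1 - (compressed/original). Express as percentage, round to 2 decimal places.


ratio = compressed/original = 49538/71485 = 0.692985
savings = 1 - ratio = 1 - 0.692985 = 0.307015
as a percentage: 0.307015 * 100 = 30.7%

Space savings = 1 - 49538/71485 = 30.7%


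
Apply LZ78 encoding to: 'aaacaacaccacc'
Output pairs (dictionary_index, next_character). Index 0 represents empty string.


LZ78 encoding steps:
Dictionary: {0: ''}
Step 1: w='' (idx 0), next='a' -> output (0, 'a'), add 'a' as idx 1
Step 2: w='a' (idx 1), next='a' -> output (1, 'a'), add 'aa' as idx 2
Step 3: w='' (idx 0), next='c' -> output (0, 'c'), add 'c' as idx 3
Step 4: w='aa' (idx 2), next='c' -> output (2, 'c'), add 'aac' as idx 4
Step 5: w='a' (idx 1), next='c' -> output (1, 'c'), add 'ac' as idx 5
Step 6: w='c' (idx 3), next='a' -> output (3, 'a'), add 'ca' as idx 6
Step 7: w='c' (idx 3), next='c' -> output (3, 'c'), add 'cc' as idx 7


Encoded: [(0, 'a'), (1, 'a'), (0, 'c'), (2, 'c'), (1, 'c'), (3, 'a'), (3, 'c')]


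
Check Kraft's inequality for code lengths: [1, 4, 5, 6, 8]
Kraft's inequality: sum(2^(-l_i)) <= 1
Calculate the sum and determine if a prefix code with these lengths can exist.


Sum = 2^(-1) + 2^(-4) + 2^(-5) + 2^(-6) + 2^(-8)
    = 0.5 + 0.0625 + 0.03125 + 0.015625 + 0.00390625
    = 157/256 = 0.61328125
Since 0.61328125 <= 1, Kraft's inequality IS satisfied.
A prefix code with these lengths CAN exist.

Kraft sum = 0.61328125. Satisfied.


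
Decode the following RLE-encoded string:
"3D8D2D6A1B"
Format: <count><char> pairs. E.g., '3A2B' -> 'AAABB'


Expanding each <count><char> pair:
  3D -> 'DDD'
  8D -> 'DDDDDDDD'
  2D -> 'DD'
  6A -> 'AAAAAA'
  1B -> 'B'

Decoded = DDDDDDDDDDDDDAAAAAAB


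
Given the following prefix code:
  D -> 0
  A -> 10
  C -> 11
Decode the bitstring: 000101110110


Decoding step by step:
Bits 0 -> D
Bits 0 -> D
Bits 0 -> D
Bits 10 -> A
Bits 11 -> C
Bits 10 -> A
Bits 11 -> C
Bits 0 -> D


Decoded message: DDDACACD


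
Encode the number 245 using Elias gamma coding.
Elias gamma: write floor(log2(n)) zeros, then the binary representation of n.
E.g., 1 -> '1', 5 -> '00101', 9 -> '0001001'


num_bits = floor(log2(245)) + 1 = 8
leading_zeros = num_bits - 1 = 7
binary(245) = 11110101

Elias gamma(245) = '0000000' + '11110101' = 000000011110101 (15 bits)


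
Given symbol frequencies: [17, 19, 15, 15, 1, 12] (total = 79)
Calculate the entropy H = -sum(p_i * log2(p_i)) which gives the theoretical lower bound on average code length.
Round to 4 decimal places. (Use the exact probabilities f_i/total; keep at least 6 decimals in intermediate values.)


Per-symbol terms -p_i * log2(p_i) with p_i = f_i/79:
  p = 17/79 = 0.215190: log2(p) = -2.216318, -p*log2(p) = 0.476929
  p = 19/79 = 0.240506: log2(p) = -2.055853, -p*log2(p) = 0.494446
  p = 15/79 = 0.189873: log2(p) = -2.396890, -p*log2(p) = 0.455106
  p = 15/79 = 0.189873: log2(p) = -2.396890, -p*log2(p) = 0.455106
  p = 1/79 = 0.012658: log2(p) = -6.303781, -p*log2(p) = 0.079795
  p = 12/79 = 0.151899: log2(p) = -2.718818, -p*log2(p) = 0.412985
H = 0.476929 + 0.494446 + 0.455106 + 0.455106 + 0.079795 + 0.412985 = 2.374367

H = 2.3744 bits/symbol


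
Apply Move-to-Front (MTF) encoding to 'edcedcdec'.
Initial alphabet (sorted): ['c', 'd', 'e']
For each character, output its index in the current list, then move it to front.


MTF encoding:
'e': index 2 in ['c', 'd', 'e'] -> ['e', 'c', 'd']
'd': index 2 in ['e', 'c', 'd'] -> ['d', 'e', 'c']
'c': index 2 in ['d', 'e', 'c'] -> ['c', 'd', 'e']
'e': index 2 in ['c', 'd', 'e'] -> ['e', 'c', 'd']
'd': index 2 in ['e', 'c', 'd'] -> ['d', 'e', 'c']
'c': index 2 in ['d', 'e', 'c'] -> ['c', 'd', 'e']
'd': index 1 in ['c', 'd', 'e'] -> ['d', 'c', 'e']
'e': index 2 in ['d', 'c', 'e'] -> ['e', 'd', 'c']
'c': index 2 in ['e', 'd', 'c'] -> ['c', 'e', 'd']


Output: [2, 2, 2, 2, 2, 2, 1, 2, 2]


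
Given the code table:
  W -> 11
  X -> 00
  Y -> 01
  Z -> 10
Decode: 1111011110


Decoding:
11 -> W
11 -> W
01 -> Y
11 -> W
10 -> Z


Result: WWYWZ


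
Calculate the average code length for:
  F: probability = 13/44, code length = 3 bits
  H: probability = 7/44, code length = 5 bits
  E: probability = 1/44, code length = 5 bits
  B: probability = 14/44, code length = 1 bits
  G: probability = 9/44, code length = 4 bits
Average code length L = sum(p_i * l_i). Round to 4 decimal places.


Weighted contributions p_i * l_i:
  F: (13/44) * 3 = 39/44
  H: (7/44) * 5 = 35/44
  E: (1/44) * 5 = 5/44
  B: (14/44) * 1 = 14/44
  G: (9/44) * 4 = 36/44
Sum = (39 + 35 + 5 + 14 + 36)/44 = 129/44

L = 129/44 = 2.9318 bits/symbol


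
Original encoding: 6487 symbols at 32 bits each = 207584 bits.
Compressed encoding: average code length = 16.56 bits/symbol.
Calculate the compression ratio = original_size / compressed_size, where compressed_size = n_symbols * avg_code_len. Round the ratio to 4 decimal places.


original_size = n_symbols * orig_bits = 6487 * 32 = 207584 bits
compressed_size = n_symbols * avg_code_len = 6487 * 16.56 = 107424.72 bits
ratio = original_size / compressed_size = 207584 / 107424.72 = 1.9324

Compression ratio = 1.9324


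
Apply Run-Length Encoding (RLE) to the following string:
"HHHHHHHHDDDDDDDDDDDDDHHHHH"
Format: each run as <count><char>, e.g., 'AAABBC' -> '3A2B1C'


Scanning runs left to right:
  i=0: run of 'H' x 8 -> '8H'
  i=8: run of 'D' x 13 -> '13D'
  i=21: run of 'H' x 5 -> '5H'

RLE = 8H13D5H


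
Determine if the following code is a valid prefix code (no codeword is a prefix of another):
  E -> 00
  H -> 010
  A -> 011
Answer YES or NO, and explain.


Checking each pair (does one codeword prefix another?):
  E='00' vs H='010': no prefix
  E='00' vs A='011': no prefix
  H='010' vs E='00': no prefix
  H='010' vs A='011': no prefix
  A='011' vs E='00': no prefix
  A='011' vs H='010': no prefix
No violation found over all pairs.

YES -- this is a valid prefix code. No codeword is a prefix of any other codeword.


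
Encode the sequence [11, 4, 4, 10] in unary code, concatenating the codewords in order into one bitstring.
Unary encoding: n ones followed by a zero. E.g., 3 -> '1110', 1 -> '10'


Encode each number as n ones followed by a terminating 0:
  11 -> 111111111110 (12 bits)
  4 -> 11110 (5 bits)
  4 -> 11110 (5 bits)
  10 -> 11111111110 (11 bits)
Total length = 12 + 5 + 5 + 11 = 33 bits.

Unary([11, 4, 4, 10]) = 111111111110111101111011111111110 (33 bits)


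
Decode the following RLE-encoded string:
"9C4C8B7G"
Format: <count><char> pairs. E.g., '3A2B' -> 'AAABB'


Expanding each <count><char> pair:
  9C -> 'CCCCCCCCC'
  4C -> 'CCCC'
  8B -> 'BBBBBBBB'
  7G -> 'GGGGGGG'

Decoded = CCCCCCCCCCCCCBBBBBBBBGGGGGGG


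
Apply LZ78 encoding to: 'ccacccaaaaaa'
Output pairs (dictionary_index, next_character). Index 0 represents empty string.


LZ78 encoding steps:
Dictionary: {0: ''}
Step 1: w='' (idx 0), next='c' -> output (0, 'c'), add 'c' as idx 1
Step 2: w='c' (idx 1), next='a' -> output (1, 'a'), add 'ca' as idx 2
Step 3: w='c' (idx 1), next='c' -> output (1, 'c'), add 'cc' as idx 3
Step 4: w='ca' (idx 2), next='a' -> output (2, 'a'), add 'caa' as idx 4
Step 5: w='' (idx 0), next='a' -> output (0, 'a'), add 'a' as idx 5
Step 6: w='a' (idx 5), next='a' -> output (5, 'a'), add 'aa' as idx 6
Step 7: w='a' (idx 5), end of input -> output (5, '')


Encoded: [(0, 'c'), (1, 'a'), (1, 'c'), (2, 'a'), (0, 'a'), (5, 'a'), (5, '')]


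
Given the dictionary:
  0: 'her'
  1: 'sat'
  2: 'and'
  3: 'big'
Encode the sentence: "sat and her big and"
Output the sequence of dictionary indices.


Look up each word in the dictionary:
  'sat' -> 1
  'and' -> 2
  'her' -> 0
  'big' -> 3
  'and' -> 2

Encoded: [1, 2, 0, 3, 2]


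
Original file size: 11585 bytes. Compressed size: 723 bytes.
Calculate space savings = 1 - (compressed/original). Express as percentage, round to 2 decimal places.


ratio = compressed/original = 723/11585 = 0.062408
savings = 1 - ratio = 1 - 0.062408 = 0.937592
as a percentage: 0.937592 * 100 = 93.76%

Space savings = 1 - 723/11585 = 93.76%


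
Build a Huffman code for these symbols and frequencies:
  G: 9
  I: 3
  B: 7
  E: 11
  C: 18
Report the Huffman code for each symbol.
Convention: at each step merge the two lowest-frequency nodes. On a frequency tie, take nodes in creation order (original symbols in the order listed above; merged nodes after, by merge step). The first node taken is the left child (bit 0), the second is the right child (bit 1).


Huffman tree construction:
Step 1: Merge I(3) + B(7) = 10
Step 2: Merge G(9) + (I+B)(10) = 19
Step 3: Merge E(11) + C(18) = 29
Step 4: Merge (G+(I+B))(19) + (E+C)(29) = 48
Read each symbol's code off the tree from the root (left child = 0, right child = 1).

Codes:
  G: 00 (length 2)
  I: 010 (length 3)
  B: 011 (length 3)
  E: 10 (length 2)
  C: 11 (length 2)
Average code length: 106/48 = 2.2083 bits/symbol


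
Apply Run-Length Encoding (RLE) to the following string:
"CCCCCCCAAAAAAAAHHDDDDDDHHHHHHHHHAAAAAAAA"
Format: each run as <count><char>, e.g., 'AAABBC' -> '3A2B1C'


Scanning runs left to right:
  i=0: run of 'C' x 7 -> '7C'
  i=7: run of 'A' x 8 -> '8A'
  i=15: run of 'H' x 2 -> '2H'
  i=17: run of 'D' x 6 -> '6D'
  i=23: run of 'H' x 9 -> '9H'
  i=32: run of 'A' x 8 -> '8A'

RLE = 7C8A2H6D9H8A


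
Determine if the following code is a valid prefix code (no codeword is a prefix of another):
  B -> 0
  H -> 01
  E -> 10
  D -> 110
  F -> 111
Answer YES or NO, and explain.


Checking each pair (does one codeword prefix another?):
  B='0' vs H='01': prefix -- VIOLATION

NO -- this is NOT a valid prefix code. B (0) is a prefix of H (01).


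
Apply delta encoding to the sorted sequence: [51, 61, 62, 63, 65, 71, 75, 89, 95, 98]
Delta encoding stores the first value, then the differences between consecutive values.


First value: 51
Deltas:
  61 - 51 = 10
  62 - 61 = 1
  63 - 62 = 1
  65 - 63 = 2
  71 - 65 = 6
  75 - 71 = 4
  89 - 75 = 14
  95 - 89 = 6
  98 - 95 = 3


Delta encoded: [51, 10, 1, 1, 2, 6, 4, 14, 6, 3]


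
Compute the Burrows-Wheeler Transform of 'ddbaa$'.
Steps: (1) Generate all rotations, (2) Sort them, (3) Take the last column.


Rotations (sorted):
  0: $ddbaa -> last char: a
  1: a$ddba -> last char: a
  2: aa$ddb -> last char: b
  3: baa$dd -> last char: d
  4: dbaa$d -> last char: d
  5: ddbaa$ -> last char: $


BWT = aabdd$


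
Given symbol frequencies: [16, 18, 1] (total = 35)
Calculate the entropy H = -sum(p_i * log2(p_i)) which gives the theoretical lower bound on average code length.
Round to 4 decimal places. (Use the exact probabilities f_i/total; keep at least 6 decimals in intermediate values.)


Per-symbol terms -p_i * log2(p_i) with p_i = f_i/35:
  p = 16/35 = 0.457143: log2(p) = -1.129283, -p*log2(p) = 0.516244
  p = 18/35 = 0.514286: log2(p) = -0.959358, -p*log2(p) = 0.493384
  p = 1/35 = 0.028571: log2(p) = -5.129283, -p*log2(p) = 0.146551
H = 0.516244 + 0.493384 + 0.146551 = 1.156179

H = 1.1562 bits/symbol


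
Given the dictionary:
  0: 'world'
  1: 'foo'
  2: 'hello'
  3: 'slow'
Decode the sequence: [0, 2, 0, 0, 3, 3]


Look up each index in the dictionary:
  0 -> 'world'
  2 -> 'hello'
  0 -> 'world'
  0 -> 'world'
  3 -> 'slow'
  3 -> 'slow'

Decoded: "world hello world world slow slow"


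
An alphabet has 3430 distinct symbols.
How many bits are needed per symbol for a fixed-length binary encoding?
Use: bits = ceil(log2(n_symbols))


log2(3430) = 11.744
Bracket: 2^11 = 2048 < 3430 <= 2^12 = 4096
So ceil(log2(3430)) = 12

bits = ceil(log2(3430)) = ceil(11.744) = 12 bits


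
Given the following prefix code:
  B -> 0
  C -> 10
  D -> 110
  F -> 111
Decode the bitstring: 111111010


Decoding step by step:
Bits 111 -> F
Bits 111 -> F
Bits 0 -> B
Bits 10 -> C


Decoded message: FFBC


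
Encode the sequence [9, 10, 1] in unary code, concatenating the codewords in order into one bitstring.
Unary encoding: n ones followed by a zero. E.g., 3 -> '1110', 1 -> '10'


Encode each number as n ones followed by a terminating 0:
  9 -> 1111111110 (10 bits)
  10 -> 11111111110 (11 bits)
  1 -> 10 (2 bits)
Total length = 10 + 11 + 2 = 23 bits.

Unary([9, 10, 1]) = 11111111101111111111010 (23 bits)


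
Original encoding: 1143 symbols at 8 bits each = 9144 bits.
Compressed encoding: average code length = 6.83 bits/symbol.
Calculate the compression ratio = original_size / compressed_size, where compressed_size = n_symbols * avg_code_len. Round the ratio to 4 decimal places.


original_size = n_symbols * orig_bits = 1143 * 8 = 9144 bits
compressed_size = n_symbols * avg_code_len = 1143 * 6.83 = 7806.69 bits
ratio = original_size / compressed_size = 9144 / 7806.69 = 1.1713

Compression ratio = 1.1713


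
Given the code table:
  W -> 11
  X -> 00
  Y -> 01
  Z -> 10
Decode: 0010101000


Decoding:
00 -> X
10 -> Z
10 -> Z
10 -> Z
00 -> X


Result: XZZZX


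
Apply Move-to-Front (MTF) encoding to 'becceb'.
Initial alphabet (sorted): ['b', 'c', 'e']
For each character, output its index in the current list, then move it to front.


MTF encoding:
'b': index 0 in ['b', 'c', 'e'] -> ['b', 'c', 'e']
'e': index 2 in ['b', 'c', 'e'] -> ['e', 'b', 'c']
'c': index 2 in ['e', 'b', 'c'] -> ['c', 'e', 'b']
'c': index 0 in ['c', 'e', 'b'] -> ['c', 'e', 'b']
'e': index 1 in ['c', 'e', 'b'] -> ['e', 'c', 'b']
'b': index 2 in ['e', 'c', 'b'] -> ['b', 'e', 'c']


Output: [0, 2, 2, 0, 1, 2]


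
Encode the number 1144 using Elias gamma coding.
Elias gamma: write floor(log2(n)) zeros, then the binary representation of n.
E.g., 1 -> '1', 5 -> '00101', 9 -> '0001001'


num_bits = floor(log2(1144)) + 1 = 11
leading_zeros = num_bits - 1 = 10
binary(1144) = 10001111000

Elias gamma(1144) = '0000000000' + '10001111000' = 000000000010001111000 (21 bits)


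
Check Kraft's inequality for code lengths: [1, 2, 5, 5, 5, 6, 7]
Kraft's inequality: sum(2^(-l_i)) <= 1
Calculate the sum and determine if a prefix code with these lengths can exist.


Sum = 2^(-1) + 2^(-2) + 2^(-5) + 2^(-5) + 2^(-5) + 2^(-6) + 2^(-7)
    = 0.5 + 0.25 + 0.03125 + 0.03125 + 0.03125 + 0.015625 + 0.0078125
    = 111/128 = 0.8671875
Since 0.8671875 <= 1, Kraft's inequality IS satisfied.
A prefix code with these lengths CAN exist.

Kraft sum = 0.8671875. Satisfied.


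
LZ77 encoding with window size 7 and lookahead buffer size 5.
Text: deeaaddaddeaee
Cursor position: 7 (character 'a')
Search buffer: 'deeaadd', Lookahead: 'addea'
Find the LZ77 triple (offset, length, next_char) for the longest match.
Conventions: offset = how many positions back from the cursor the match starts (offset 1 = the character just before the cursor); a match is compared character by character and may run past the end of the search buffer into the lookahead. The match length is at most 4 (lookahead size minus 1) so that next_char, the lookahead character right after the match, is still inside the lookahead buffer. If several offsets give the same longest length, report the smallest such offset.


Try each offset into the search buffer:
  offset=1 (pos 6, char 'd'): match length 0
  offset=2 (pos 5, char 'd'): match length 0
  offset=3 (pos 4, char 'a'): match length 3
  offset=4 (pos 3, char 'a'): match length 1
  offset=5 (pos 2, char 'e'): match length 0
  offset=6 (pos 1, char 'e'): match length 0
  offset=7 (pos 0, char 'd'): match length 0
Longest match has length 3 at offset 3.
next_char = character at position 7 + 3 = 10 -> 'e'

Best match: offset=3, length=3 (matching 'add' starting at position 4)
LZ77 triple: (3, 3, 'e')


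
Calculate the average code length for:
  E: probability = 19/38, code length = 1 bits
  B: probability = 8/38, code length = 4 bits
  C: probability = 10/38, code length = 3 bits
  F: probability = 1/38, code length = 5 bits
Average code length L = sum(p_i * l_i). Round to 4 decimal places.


Weighted contributions p_i * l_i:
  E: (19/38) * 1 = 19/38
  B: (8/38) * 4 = 32/38
  C: (10/38) * 3 = 30/38
  F: (1/38) * 5 = 5/38
Sum = (19 + 32 + 30 + 5)/38 = 86/38

L = 86/38 = 2.2632 bits/symbol


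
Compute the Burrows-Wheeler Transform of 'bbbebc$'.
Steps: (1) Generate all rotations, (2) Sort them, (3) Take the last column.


Rotations (sorted):
  0: $bbbebc -> last char: c
  1: bbbebc$ -> last char: $
  2: bbebc$b -> last char: b
  3: bc$bbbe -> last char: e
  4: bebc$bb -> last char: b
  5: c$bbbeb -> last char: b
  6: ebc$bbb -> last char: b


BWT = c$bebbb


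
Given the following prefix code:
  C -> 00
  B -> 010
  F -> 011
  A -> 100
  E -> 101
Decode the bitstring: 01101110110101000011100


Decoding step by step:
Bits 011 -> F
Bits 011 -> F
Bits 101 -> E
Bits 101 -> E
Bits 010 -> B
Bits 00 -> C
Bits 011 -> F
Bits 100 -> A


Decoded message: FFEEBCFA


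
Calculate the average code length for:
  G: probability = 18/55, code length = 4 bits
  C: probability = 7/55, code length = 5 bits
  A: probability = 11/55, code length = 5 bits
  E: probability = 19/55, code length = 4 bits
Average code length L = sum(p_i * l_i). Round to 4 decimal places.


Weighted contributions p_i * l_i:
  G: (18/55) * 4 = 72/55
  C: (7/55) * 5 = 35/55
  A: (11/55) * 5 = 55/55
  E: (19/55) * 4 = 76/55
Sum = (72 + 35 + 55 + 76)/55 = 238/55

L = 238/55 = 4.3273 bits/symbol


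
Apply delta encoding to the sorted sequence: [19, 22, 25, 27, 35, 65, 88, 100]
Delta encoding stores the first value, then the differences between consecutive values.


First value: 19
Deltas:
  22 - 19 = 3
  25 - 22 = 3
  27 - 25 = 2
  35 - 27 = 8
  65 - 35 = 30
  88 - 65 = 23
  100 - 88 = 12


Delta encoded: [19, 3, 3, 2, 8, 30, 23, 12]


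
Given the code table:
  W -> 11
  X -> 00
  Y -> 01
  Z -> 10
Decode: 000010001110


Decoding:
00 -> X
00 -> X
10 -> Z
00 -> X
11 -> W
10 -> Z


Result: XXZXWZ


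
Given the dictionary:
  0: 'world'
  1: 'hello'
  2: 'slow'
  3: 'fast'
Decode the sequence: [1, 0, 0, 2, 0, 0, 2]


Look up each index in the dictionary:
  1 -> 'hello'
  0 -> 'world'
  0 -> 'world'
  2 -> 'slow'
  0 -> 'world'
  0 -> 'world'
  2 -> 'slow'

Decoded: "hello world world slow world world slow"


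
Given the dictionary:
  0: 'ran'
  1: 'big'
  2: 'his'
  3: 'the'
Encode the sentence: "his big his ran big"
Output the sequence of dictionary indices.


Look up each word in the dictionary:
  'his' -> 2
  'big' -> 1
  'his' -> 2
  'ran' -> 0
  'big' -> 1

Encoded: [2, 1, 2, 0, 1]


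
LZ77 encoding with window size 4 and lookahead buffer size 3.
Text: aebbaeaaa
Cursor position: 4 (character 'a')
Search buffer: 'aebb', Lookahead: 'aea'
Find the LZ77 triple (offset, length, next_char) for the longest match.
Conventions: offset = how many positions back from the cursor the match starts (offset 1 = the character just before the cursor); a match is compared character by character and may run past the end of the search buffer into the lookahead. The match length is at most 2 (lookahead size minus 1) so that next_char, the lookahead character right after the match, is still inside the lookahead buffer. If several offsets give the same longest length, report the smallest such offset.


Try each offset into the search buffer:
  offset=1 (pos 3, char 'b'): match length 0
  offset=2 (pos 2, char 'b'): match length 0
  offset=3 (pos 1, char 'e'): match length 0
  offset=4 (pos 0, char 'a'): match length 2
Longest match has length 2 at offset 4.
next_char = character at position 4 + 2 = 6 -> 'a'

Best match: offset=4, length=2 (matching 'ae' starting at position 0)
LZ77 triple: (4, 2, 'a')
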